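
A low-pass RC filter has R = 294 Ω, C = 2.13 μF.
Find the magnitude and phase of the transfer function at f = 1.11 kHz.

Step 1 — Angular frequency: ω = 2π·1110 = 6974 rad/s.
Step 2 — Transfer function: H(jω) = 1/(1 + jωRC).
Step 3 — Denominator: 1 + jωRC = 1 + j·6974·294·2.13e-06 = 1 + j4.367.
Step 4 — H = 0.04981 - j0.2176.
Step 5 — Magnitude: |H| = 0.2232 (-13.0 dB); phase: φ = -77.1°.

|H| = 0.2232 (-13.0 dB), φ = -77.1°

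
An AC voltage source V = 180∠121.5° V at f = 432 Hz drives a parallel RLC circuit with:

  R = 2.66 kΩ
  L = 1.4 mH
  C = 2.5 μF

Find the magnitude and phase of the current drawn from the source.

Step 1 — Angular frequency: ω = 2π·f = 2π·432 = 2714 rad/s.
Step 2 — Component impedances:
  R: Z = R = 2660 Ω
  L: Z = jωL = j·2714·0.0014 = 0 + j3.8 Ω
  C: Z = 1/(jωC) = -j/(ω·C) = 0 - j147.4 Ω
Step 3 — Parallel combination: 1/Z_total = 1/R + 1/L + 1/C; Z_total = 0.00572 + j3.901 Ω = 3.901∠89.9° Ω.
Step 4 — Source phasor: V = 180∠121.5° V = -94.05 + j153.5 V.
Step 5 — Ohm's law: I = V / Z_total = (-94.05 + j153.5) / (0.00572 + j3.901) = 39.31 + j24.17 A.
Step 6 — Convert to polar: |I| = 46.15 A, ∠I = 31.6°.

I = 46.15∠31.6° A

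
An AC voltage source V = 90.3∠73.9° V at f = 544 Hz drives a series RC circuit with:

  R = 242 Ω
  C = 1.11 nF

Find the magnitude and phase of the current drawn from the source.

Step 1 — Angular frequency: ω = 2π·f = 2π·544 = 3418 rad/s.
Step 2 — Component impedances:
  R: Z = R = 242 Ω
  C: Z = 1/(jωC) = -j/(ω·C) = 0 - j2.636e+05 Ω
Step 3 — Series combination: Z_total = R + C = 242 - j2.636e+05 Ω = 2.636e+05∠-89.9° Ω.
Step 4 — Source phasor: V = 90.3∠73.9° V = 25.04 + j86.76 V.
Step 5 — Ohm's law: I = V / Z_total = (25.04 + j86.76) / (242 - j2.636e+05) = -0.0003291 + j9.531e-05 A.
Step 6 — Convert to polar: |I| = 0.0003426 A, ∠I = 163.8°.

I = 0.0003426∠163.8° A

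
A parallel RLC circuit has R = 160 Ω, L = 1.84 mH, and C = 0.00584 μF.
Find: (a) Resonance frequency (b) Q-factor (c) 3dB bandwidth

Step 1 — Resonance: ω₀ = 1/√(LC) = 1/√(0.00184·5.84e-09) = 3.051e+05 rad/s.
Step 2 — f₀ = ω₀/(2π) = 4.855e+04 Hz.
Step 3 — Parallel Q: Q = R/(ω₀L) = 160/(3.051e+05·0.00184) = 0.285.
Step 4 — Bandwidth: Δω = ω₀/Q = 1.07e+06 rad/s; BW = Δω/(2π) = 1.703e+05 Hz.

(a) f₀ = 4.855e+04 Hz  (b) Q = 0.285  (c) BW = 1.703e+05 Hz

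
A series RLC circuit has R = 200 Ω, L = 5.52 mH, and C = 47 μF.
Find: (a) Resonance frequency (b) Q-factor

Step 1 — Resonance condition Im(Z)=0 gives ω₀ = 1/√(LC).
Step 2 — ω₀ = 1/√(0.00552·4.7e-05) = 1963 rad/s.
Step 3 — f₀ = ω₀/(2π) = 312.5 Hz.
Step 4 — Series Q: Q = ω₀L/R = 1963·0.00552/200 = 0.05419.

(a) f₀ = 312.5 Hz  (b) Q = 0.05419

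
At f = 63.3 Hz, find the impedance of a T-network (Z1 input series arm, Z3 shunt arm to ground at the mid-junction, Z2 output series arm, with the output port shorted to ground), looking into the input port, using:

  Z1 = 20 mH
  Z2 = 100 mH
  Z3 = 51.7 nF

Step 1 — Angular frequency: ω = 2π·f = 2π·63.3 = 397.7 rad/s.
Step 2 — Component impedances:
  Z1: Z = jωL = j·397.7·0.02 = 0 + j7.955 Ω
  Z2: Z = jωL = j·397.7·0.1 = 0 + j39.77 Ω
  Z3: Z = 1/(jωC) = -j/(ω·C) = 0 - j4.863e+04 Ω
Step 3 — With the output port shorted to ground, the output series arm Z2 runs from the junction to ground; the shunt arm Z3 also runs from the junction to ground. They appear in parallel: Z3 || Z2 = 0 + j39.81 Ω.
Step 4 — Series with input arm Z1: Z_in = Z1 + (Z3 || Z2) = 0 + j47.76 Ω = 47.76∠90.0° Ω.

Z = 0 + j47.76 Ω = 47.76∠90.0° Ω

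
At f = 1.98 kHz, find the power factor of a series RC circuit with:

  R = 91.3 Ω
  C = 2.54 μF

Step 1 — Angular frequency: ω = 2π·f = 2π·1980 = 1.244e+04 rad/s.
Step 2 — Component impedances:
  R: Z = R = 91.3 Ω
  C: Z = 1/(jωC) = -j/(ω·C) = 0 - j31.65 Ω
Step 3 — Series combination: Z_total = R + C = 91.3 - j31.65 Ω = 96.63∠-19.1° Ω.
Step 4 — Power factor: PF = cos(φ) = Re(Z)/|Z| = 91.3/96.629 = 0.9449.
Step 5 — Type: Im(Z) = -31.65 ⇒ leading (phase φ = -19.1°).

PF = 0.9449 (leading, φ = -19.1°)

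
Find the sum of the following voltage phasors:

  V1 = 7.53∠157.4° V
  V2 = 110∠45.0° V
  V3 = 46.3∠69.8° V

Step 1 — Convert each phasor to rectangular form:
  V1 = 7.53·(cos(157.4°) + j·sin(157.4°)) = -6.952 + j2.894 V
  V2 = 110·(cos(45.0°) + j·sin(45.0°)) = 77.78 + j77.78 V
  V3 = 46.3·(cos(69.8°) + j·sin(69.8°)) = 15.99 + j43.45 V
Step 2 — Sum components: V_total = 86.82 + j124.1 V.
Step 3 — Convert to polar: |V_total| = 151.5 V, ∠V_total = 55.0°.

V_total = 151.5∠55.0° V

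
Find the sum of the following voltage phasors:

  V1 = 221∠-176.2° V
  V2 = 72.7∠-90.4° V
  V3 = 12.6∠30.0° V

Step 1 — Convert each phasor to rectangular form:
  V1 = 221·(cos(-176.2°) + j·sin(-176.2°)) = -220.5 - j14.65 V
  V2 = 72.7·(cos(-90.4°) + j·sin(-90.4°)) = -0.5075 - j72.7 V
  V3 = 12.6·(cos(30.0°) + j·sin(30.0°)) = 10.91 + j6.3 V
Step 2 — Sum components: V_total = -210.1 - j81.04 V.
Step 3 — Convert to polar: |V_total| = 225.2 V, ∠V_total = -158.9°.

V_total = 225.2∠-158.9° V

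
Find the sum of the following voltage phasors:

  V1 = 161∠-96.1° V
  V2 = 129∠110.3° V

Step 1 — Convert each phasor to rectangular form:
  V1 = 161·(cos(-96.1°) + j·sin(-96.1°)) = -17.11 - j160.1 V
  V2 = 129·(cos(110.3°) + j·sin(110.3°)) = -44.75 + j121 V
Step 2 — Sum components: V_total = -61.86 - j39.1 V.
Step 3 — Convert to polar: |V_total| = 73.18 V, ∠V_total = -147.7°.

V_total = 73.18∠-147.7° V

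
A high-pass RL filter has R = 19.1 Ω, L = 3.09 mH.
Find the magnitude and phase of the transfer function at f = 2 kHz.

Step 1 — Angular frequency: ω = 2π·2000 = 1.257e+04 rad/s.
Step 2 — Transfer function: H(jω) = jωL/(R + jωL).
Step 3 — Numerator jωL = j·38.83; denominator R + jωL = 19.1 + j38.83.
Step 4 — H = 0.8052 + j0.3961.
Step 5 — Magnitude: |H| = 0.8973 (-0.9 dB); phase: φ = 26.2°.

|H| = 0.8973 (-0.9 dB), φ = 26.2°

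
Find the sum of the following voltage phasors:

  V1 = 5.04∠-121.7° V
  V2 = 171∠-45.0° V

Step 1 — Convert each phasor to rectangular form:
  V1 = 5.04·(cos(-121.7°) + j·sin(-121.7°)) = -2.648 - j4.288 V
  V2 = 171·(cos(-45.0°) + j·sin(-45.0°)) = 120.9 - j120.9 V
Step 2 — Sum components: V_total = 118.3 - j125.2 V.
Step 3 — Convert to polar: |V_total| = 172.2 V, ∠V_total = -46.6°.

V_total = 172.2∠-46.6° V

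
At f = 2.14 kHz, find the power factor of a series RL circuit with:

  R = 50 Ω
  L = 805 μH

Step 1 — Angular frequency: ω = 2π·f = 2π·2140 = 1.345e+04 rad/s.
Step 2 — Component impedances:
  R: Z = R = 50 Ω
  L: Z = jωL = j·1.345e+04·0.000805 = 0 + j10.82 Ω
Step 3 — Series combination: Z_total = R + L = 50 + j10.82 Ω = 51.16∠12.2° Ω.
Step 4 — Power factor: PF = cos(φ) = Re(Z)/|Z| = 50/51.158 = 0.9774.
Step 5 — Type: Im(Z) = 10.82 ⇒ lagging (phase φ = 12.2°).

PF = 0.9774 (lagging, φ = 12.2°)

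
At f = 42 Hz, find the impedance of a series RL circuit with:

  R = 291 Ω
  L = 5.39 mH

Step 1 — Angular frequency: ω = 2π·f = 2π·42 = 263.9 rad/s.
Step 2 — Component impedances:
  R: Z = R = 291 Ω
  L: Z = jωL = j·263.9·0.00539 = 0 + j1.422 Ω
Step 3 — Series combination: Z_total = R + L = 291 + j1.422 Ω = 291∠0.3° Ω.

Z = 291 + j1.422 Ω = 291∠0.3° Ω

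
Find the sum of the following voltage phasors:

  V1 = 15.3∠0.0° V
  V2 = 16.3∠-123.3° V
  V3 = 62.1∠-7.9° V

Step 1 — Convert each phasor to rectangular form:
  V1 = 15.3·(cos(0.0°) + j·sin(0.0°)) = 15.3 V
  V2 = 16.3·(cos(-123.3°) + j·sin(-123.3°)) = -8.949 - j13.62 V
  V3 = 62.1·(cos(-7.9°) + j·sin(-7.9°)) = 61.51 - j8.535 V
Step 2 — Sum components: V_total = 67.86 - j22.16 V.
Step 3 — Convert to polar: |V_total| = 71.39 V, ∠V_total = -18.1°.

V_total = 71.39∠-18.1° V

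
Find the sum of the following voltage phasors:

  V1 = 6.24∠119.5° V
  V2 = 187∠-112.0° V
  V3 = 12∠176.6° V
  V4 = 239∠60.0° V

Step 1 — Convert each phasor to rectangular form:
  V1 = 6.24·(cos(119.5°) + j·sin(119.5°)) = -3.073 + j5.431 V
  V2 = 187·(cos(-112.0°) + j·sin(-112.0°)) = -70.05 - j173.4 V
  V3 = 12·(cos(176.6°) + j·sin(176.6°)) = -11.98 + j0.7117 V
  V4 = 239·(cos(60.0°) + j·sin(60.0°)) = 119.5 + j207 V
Step 2 — Sum components: V_total = 34.4 + j39.74 V.
Step 3 — Convert to polar: |V_total| = 52.56 V, ∠V_total = 49.1°.

V_total = 52.56∠49.1° V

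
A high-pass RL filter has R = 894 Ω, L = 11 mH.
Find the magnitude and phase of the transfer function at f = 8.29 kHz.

Step 1 — Angular frequency: ω = 2π·8290 = 5.209e+04 rad/s.
Step 2 — Transfer function: H(jω) = jωL/(R + jωL).
Step 3 — Numerator jωL = j·573; denominator R + jωL = 894 + j573.
Step 4 — H = 0.2912 + j0.4543.
Step 5 — Magnitude: |H| = 0.5396 (-5.4 dB); phase: φ = 57.3°.

|H| = 0.5396 (-5.4 dB), φ = 57.3°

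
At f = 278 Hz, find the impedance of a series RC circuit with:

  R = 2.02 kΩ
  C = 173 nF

Step 1 — Angular frequency: ω = 2π·f = 2π·278 = 1747 rad/s.
Step 2 — Component impedances:
  R: Z = R = 2020 Ω
  C: Z = 1/(jωC) = -j/(ω·C) = 0 - j3309 Ω
Step 3 — Series combination: Z_total = R + C = 2020 - j3309 Ω = 3877∠-58.6° Ω.

Z = 2020 - j3309 Ω = 3877∠-58.6° Ω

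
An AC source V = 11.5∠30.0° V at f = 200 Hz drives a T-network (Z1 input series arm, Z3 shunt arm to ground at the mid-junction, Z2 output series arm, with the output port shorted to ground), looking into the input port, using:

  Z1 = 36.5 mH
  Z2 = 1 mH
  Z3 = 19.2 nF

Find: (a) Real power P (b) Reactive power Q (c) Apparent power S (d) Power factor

Step 1 — Angular frequency: ω = 2π·f = 2π·200 = 1257 rad/s.
Step 2 — Component impedances:
  Z1: Z = jωL = j·1257·0.0365 = 0 + j45.87 Ω
  Z2: Z = jωL = j·1257·0.001 = 0 + j1.257 Ω
  Z3: Z = 1/(jωC) = -j/(ω·C) = 0 - j4.145e+04 Ω
Step 3 — With the output port shorted to ground, the output series arm Z2 runs from the junction to ground; the shunt arm Z3 also runs from the junction to ground. They appear in parallel: Z3 || Z2 = 0 + j1.257 Ω.
Step 4 — Series with input arm Z1: Z_in = Z1 + (Z3 || Z2) = 0 + j47.12 Ω = 47.12∠90.0° Ω.
Step 5 — Source phasor: V = 11.5∠30.0° V = 9.959 + j5.75 V.
Step 6 — Current: I = V / Z = 0.122 - j0.2113 A = 0.244∠-60.0° A.
Step 7 — Complex power: S = V·I* = 0 + j2.806 VA.
Step 8 — Real power: P = Re(S) = 0 W.
Step 9 — Reactive power: Q = Im(S) = 2.806 VAR.
Step 10 — Apparent power: |S| = 2.806 VA.
Step 11 — Power factor: PF = P/|S| = 0 (lagging).

(a) P = 0 W  (b) Q = 2.806 VAR  (c) S = 2.806 VA  (d) PF = 0 (lagging)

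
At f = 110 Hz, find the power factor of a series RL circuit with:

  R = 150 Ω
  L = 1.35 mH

Step 1 — Angular frequency: ω = 2π·f = 2π·110 = 691.2 rad/s.
Step 2 — Component impedances:
  R: Z = R = 150 Ω
  L: Z = jωL = j·691.2·0.00135 = 0 + j0.9331 Ω
Step 3 — Series combination: Z_total = R + L = 150 + j0.9331 Ω = 150∠0.4° Ω.
Step 4 — Power factor: PF = cos(φ) = Re(Z)/|Z| = 150/150 = 1.
Step 5 — Type: Im(Z) = 0.9331 ⇒ lagging (phase φ = 0.4°).

PF = 1 (lagging, φ = 0.4°)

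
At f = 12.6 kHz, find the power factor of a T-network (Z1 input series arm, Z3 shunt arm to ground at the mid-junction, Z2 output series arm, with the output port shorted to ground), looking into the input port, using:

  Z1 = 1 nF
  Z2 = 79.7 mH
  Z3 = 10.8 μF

Step 1 — Angular frequency: ω = 2π·f = 2π·1.26e+04 = 7.917e+04 rad/s.
Step 2 — Component impedances:
  Z1: Z = 1/(jωC) = -j/(ω·C) = 0 - j1.263e+04 Ω
  Z2: Z = jωL = j·7.917e+04·0.0797 = 0 + j6310 Ω
  Z3: Z = 1/(jωC) = -j/(ω·C) = 0 - j1.17 Ω
Step 3 — With the output port shorted to ground, the output series arm Z2 runs from the junction to ground; the shunt arm Z3 also runs from the junction to ground. They appear in parallel: Z3 || Z2 = 0 - j1.17 Ω.
Step 4 — Series with input arm Z1: Z_in = Z1 + (Z3 || Z2) = 0 - j1.263e+04 Ω = 1.263e+04∠-90.0° Ω.
Step 5 — Power factor: PF = cos(φ) = Re(Z)/|Z| = 0/1.263e+04 = 0.
Step 6 — Type: Im(Z) = -1.263e+04 ⇒ leading (phase φ = -90.0°).

PF = 0 (leading, φ = -90.0°)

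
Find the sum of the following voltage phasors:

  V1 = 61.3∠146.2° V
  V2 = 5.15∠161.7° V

Step 1 — Convert each phasor to rectangular form:
  V1 = 61.3·(cos(146.2°) + j·sin(146.2°)) = -50.94 + j34.1 V
  V2 = 5.15·(cos(161.7°) + j·sin(161.7°)) = -4.89 + j1.617 V
Step 2 — Sum components: V_total = -55.83 + j35.72 V.
Step 3 — Convert to polar: |V_total| = 66.28 V, ∠V_total = 147.4°.

V_total = 66.28∠147.4° V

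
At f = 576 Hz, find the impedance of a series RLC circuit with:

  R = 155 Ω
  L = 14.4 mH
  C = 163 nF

Step 1 — Angular frequency: ω = 2π·f = 2π·576 = 3619 rad/s.
Step 2 — Component impedances:
  R: Z = R = 155 Ω
  L: Z = jωL = j·3619·0.0144 = 0 + j52.12 Ω
  C: Z = 1/(jωC) = -j/(ω·C) = 0 - j1695 Ω
Step 3 — Series combination: Z_total = R + L + C = 155 - j1643 Ω = 1650∠-84.6° Ω.

Z = 155 - j1643 Ω = 1650∠-84.6° Ω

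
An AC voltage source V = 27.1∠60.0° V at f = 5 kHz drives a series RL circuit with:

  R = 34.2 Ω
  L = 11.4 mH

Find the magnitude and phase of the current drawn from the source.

Step 1 — Angular frequency: ω = 2π·f = 2π·5000 = 3.142e+04 rad/s.
Step 2 — Component impedances:
  R: Z = R = 34.2 Ω
  L: Z = jωL = j·3.142e+04·0.0114 = 0 + j358.1 Ω
Step 3 — Series combination: Z_total = R + L = 34.2 + j358.1 Ω = 359.8∠84.5° Ω.
Step 4 — Source phasor: V = 27.1∠60.0° V = 13.55 + j23.47 V.
Step 5 — Ohm's law: I = V / Z_total = (13.55 + j23.47) / (34.2 + j358.1) = 0.06852 - j0.03129 A.
Step 6 — Convert to polar: |I| = 0.07533 A, ∠I = -24.5°.

I = 0.07533∠-24.5° A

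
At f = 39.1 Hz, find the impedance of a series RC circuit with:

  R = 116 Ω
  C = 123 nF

Step 1 — Angular frequency: ω = 2π·f = 2π·39.1 = 245.7 rad/s.
Step 2 — Component impedances:
  R: Z = R = 116 Ω
  C: Z = 1/(jωC) = -j/(ω·C) = 0 - j3.309e+04 Ω
Step 3 — Series combination: Z_total = R + C = 116 - j3.309e+04 Ω = 3.309e+04∠-89.8° Ω.

Z = 116 - j3.309e+04 Ω = 3.309e+04∠-89.8° Ω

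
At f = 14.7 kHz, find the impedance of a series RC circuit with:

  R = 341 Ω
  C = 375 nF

Step 1 — Angular frequency: ω = 2π·f = 2π·1.47e+04 = 9.236e+04 rad/s.
Step 2 — Component impedances:
  R: Z = R = 341 Ω
  C: Z = 1/(jωC) = -j/(ω·C) = 0 - j28.87 Ω
Step 3 — Series combination: Z_total = R + C = 341 - j28.87 Ω = 342.2∠-4.8° Ω.

Z = 341 - j28.87 Ω = 342.2∠-4.8° Ω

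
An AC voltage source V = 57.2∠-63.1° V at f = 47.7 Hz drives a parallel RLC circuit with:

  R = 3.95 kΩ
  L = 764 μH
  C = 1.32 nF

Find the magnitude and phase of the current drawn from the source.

Step 1 — Angular frequency: ω = 2π·f = 2π·47.7 = 299.7 rad/s.
Step 2 — Component impedances:
  R: Z = R = 3950 Ω
  L: Z = jωL = j·299.7·0.000764 = 0 + j0.229 Ω
  C: Z = 1/(jωC) = -j/(ω·C) = 0 - j2.528e+06 Ω
Step 3 — Parallel combination: 1/Z_total = 1/R + 1/L + 1/C; Z_total = 1.327e-05 + j0.229 Ω = 0.229∠90.0° Ω.
Step 4 — Source phasor: V = 57.2∠-63.1° V = 25.88 - j51.01 V.
Step 5 — Ohm's law: I = V / Z_total = (25.88 - j51.01) / (1.327e-05 + j0.229) = -222.8 - j113 A.
Step 6 — Convert to polar: |I| = 249.8 A, ∠I = -153.1°.

I = 249.8∠-153.1° A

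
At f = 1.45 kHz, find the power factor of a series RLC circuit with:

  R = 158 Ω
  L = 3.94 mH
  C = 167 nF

Step 1 — Angular frequency: ω = 2π·f = 2π·1450 = 9111 rad/s.
Step 2 — Component impedances:
  R: Z = R = 158 Ω
  L: Z = jωL = j·9111·0.00394 = 0 + j35.9 Ω
  C: Z = 1/(jωC) = -j/(ω·C) = 0 - j657.3 Ω
Step 3 — Series combination: Z_total = R + L + C = 158 - j621.4 Ω = 641.1∠-75.7° Ω.
Step 4 — Power factor: PF = cos(φ) = Re(Z)/|Z| = 158/641.14 = 0.2464.
Step 5 — Type: Im(Z) = -621.4 ⇒ leading (phase φ = -75.7°).

PF = 0.2464 (leading, φ = -75.7°)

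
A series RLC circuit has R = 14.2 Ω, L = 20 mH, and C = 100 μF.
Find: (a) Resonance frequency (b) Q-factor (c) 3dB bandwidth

Step 1 — Resonance: ω₀ = 1/√(LC) = 1/√(0.02·0.0001) = 707.1 rad/s.
Step 2 — f₀ = ω₀/(2π) = 112.5 Hz.
Step 3 — Series Q: Q = ω₀L/R = 707.1·0.02/14.2 = 0.9959.
Step 4 — Bandwidth: Δω = ω₀/Q = 710 rad/s; BW = Δω/(2π) = 113 Hz.

(a) f₀ = 112.5 Hz  (b) Q = 0.9959  (c) BW = 113 Hz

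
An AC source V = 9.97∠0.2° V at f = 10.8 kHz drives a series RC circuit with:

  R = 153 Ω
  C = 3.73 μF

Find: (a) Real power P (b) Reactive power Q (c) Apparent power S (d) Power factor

Step 1 — Angular frequency: ω = 2π·f = 2π·1.08e+04 = 6.786e+04 rad/s.
Step 2 — Component impedances:
  R: Z = R = 153 Ω
  C: Z = 1/(jωC) = -j/(ω·C) = 0 - j3.951 Ω
Step 3 — Series combination: Z_total = R + C = 153 - j3.951 Ω = 153.1∠-1.5° Ω.
Step 4 — Source phasor: V = 9.97∠0.2° V = 9.97 + j0.0348 V.
Step 5 — Current: I = V / Z = 0.06511 + j0.001909 A = 0.06514∠1.7° A.
Step 6 — Complex power: S = V·I* = 0.6492 - j0.01677 VA.
Step 7 — Real power: P = Re(S) = 0.6492 W.
Step 8 — Reactive power: Q = Im(S) = -0.01677 VAR.
Step 9 — Apparent power: |S| = 0.6495 VA.
Step 10 — Power factor: PF = P/|S| = 0.9997 (leading).

(a) P = 0.6492 W  (b) Q = -0.01677 VAR  (c) S = 0.6495 VA  (d) PF = 0.9997 (leading)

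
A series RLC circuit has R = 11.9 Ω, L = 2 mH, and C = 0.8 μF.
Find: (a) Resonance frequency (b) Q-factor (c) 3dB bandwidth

Step 1 — Resonance condition Im(Z)=0 gives ω₀ = 1/√(LC).
Step 2 — ω₀ = 1/√(0.002·8e-07) = 2.5e+04 rad/s.
Step 3 — f₀ = ω₀/(2π) = 3979 Hz.
Step 4 — Series Q: Q = ω₀L/R = 2.5e+04·0.002/11.9 = 4.202.
Step 5 — 3dB bandwidth: Δω = ω₀/Q = 5950 rad/s; BW = Δω/(2π) = 947 Hz.

(a) f₀ = 3979 Hz  (b) Q = 4.202  (c) BW = 947 Hz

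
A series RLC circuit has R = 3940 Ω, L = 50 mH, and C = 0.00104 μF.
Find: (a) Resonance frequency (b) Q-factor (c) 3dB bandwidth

Step 1 — Resonance: ω₀ = 1/√(LC) = 1/√(0.05·1.04e-09) = 1.387e+05 rad/s.
Step 2 — f₀ = ω₀/(2π) = 2.207e+04 Hz.
Step 3 — Series Q: Q = ω₀L/R = 1.387e+05·0.05/3940 = 1.76.
Step 4 — Bandwidth: Δω = ω₀/Q = 7.88e+04 rad/s; BW = Δω/(2π) = 1.254e+04 Hz.

(a) f₀ = 2.207e+04 Hz  (b) Q = 1.76  (c) BW = 1.254e+04 Hz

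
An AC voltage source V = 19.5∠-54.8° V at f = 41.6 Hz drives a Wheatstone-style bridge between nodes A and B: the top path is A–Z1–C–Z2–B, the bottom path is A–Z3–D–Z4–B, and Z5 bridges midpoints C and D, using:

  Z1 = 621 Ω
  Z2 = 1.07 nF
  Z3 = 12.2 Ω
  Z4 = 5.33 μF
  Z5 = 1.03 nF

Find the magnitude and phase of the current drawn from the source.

Step 1 — Angular frequency: ω = 2π·f = 2π·41.6 = 261.4 rad/s.
Step 2 — Component impedances:
  Z1: Z = R = 621 Ω
  Z2: Z = 1/(jωC) = -j/(ω·C) = 0 - j3.576e+06 Ω
  Z3: Z = R = 12.2 Ω
  Z4: Z = 1/(jωC) = -j/(ω·C) = 0 - j717.8 Ω
  Z5: Z = 1/(jωC) = -j/(ω·C) = 0 - j3.714e+06 Ω
Step 3 — Bridge requires nodal analysis (the Z5 bridge couples midpoints C and D, so the two paths cannot be reduced to a simple series/parallel combination). Setting node B to ground and injecting 1 A at node A, the 3-node admittance system at A, C, D solves to V_A = Z_AB = 12.2 - j717.6 Ω = 717.8∠-89.0° Ω.
Step 4 — Source phasor: V = 19.5∠-54.8° V = 11.24 - j15.93 V.
Step 5 — Ohm's law: I = V / Z_total = (11.24 - j15.93) / (12.2 - j717.6) = 0.02246 + j0.01528 A.
Step 6 — Convert to polar: |I| = 0.02717 A, ∠I = 34.2°.

I = 0.02717∠34.2° A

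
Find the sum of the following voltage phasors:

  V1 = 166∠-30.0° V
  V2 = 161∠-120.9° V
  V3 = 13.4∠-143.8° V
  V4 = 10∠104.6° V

Step 1 — Convert each phasor to rectangular form:
  V1 = 166·(cos(-30.0°) + j·sin(-30.0°)) = 143.8 - j83 V
  V2 = 161·(cos(-120.9°) + j·sin(-120.9°)) = -82.68 - j138.1 V
  V3 = 13.4·(cos(-143.8°) + j·sin(-143.8°)) = -10.81 - j7.914 V
  V4 = 10·(cos(104.6°) + j·sin(104.6°)) = -2.521 + j9.677 V
Step 2 — Sum components: V_total = 47.75 - j219.4 V.
Step 3 — Convert to polar: |V_total| = 224.5 V, ∠V_total = -77.7°.

V_total = 224.5∠-77.7° V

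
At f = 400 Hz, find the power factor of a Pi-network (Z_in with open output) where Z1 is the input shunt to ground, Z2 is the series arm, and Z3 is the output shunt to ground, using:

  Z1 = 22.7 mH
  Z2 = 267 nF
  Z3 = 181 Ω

Step 1 — Angular frequency: ω = 2π·f = 2π·400 = 2513 rad/s.
Step 2 — Component impedances:
  Z1: Z = jωL = j·2513·0.0227 = 0 + j57.05 Ω
  Z2: Z = 1/(jωC) = -j/(ω·C) = 0 - j1490 Ω
  Z3: Z = R = 181 Ω
Step 3 — With open output, the series arm Z2 and the output shunt Z3 appear in series to ground: Z2 + Z3 = 181 - j1490 Ω.
Step 4 — Parallel with input shunt Z1: Z_in = Z1 || (Z2 + Z3) = 0.2823 + j59.29 Ω = 59.29∠89.7° Ω.
Step 5 — Power factor: PF = cos(φ) = Re(Z)/|Z| = 0.28232/59.287 = 0.004762.
Step 6 — Type: Im(Z) = 59.29 ⇒ lagging (phase φ = 89.7°).

PF = 0.004762 (lagging, φ = 89.7°)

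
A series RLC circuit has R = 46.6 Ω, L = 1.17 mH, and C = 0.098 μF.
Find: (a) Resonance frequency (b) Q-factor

Step 1 — Resonance condition Im(Z)=0 gives ω₀ = 1/√(LC).
Step 2 — ω₀ = 1/√(0.00117·9.8e-08) = 9.339e+04 rad/s.
Step 3 — f₀ = ω₀/(2π) = 1.486e+04 Hz.
Step 4 — Series Q: Q = ω₀L/R = 9.339e+04·0.00117/46.6 = 2.345.

(a) f₀ = 1.486e+04 Hz  (b) Q = 2.345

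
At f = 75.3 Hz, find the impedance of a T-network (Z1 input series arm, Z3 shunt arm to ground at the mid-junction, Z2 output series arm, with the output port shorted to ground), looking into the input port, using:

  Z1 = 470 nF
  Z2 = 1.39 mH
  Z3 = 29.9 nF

Step 1 — Angular frequency: ω = 2π·f = 2π·75.3 = 473.1 rad/s.
Step 2 — Component impedances:
  Z1: Z = 1/(jωC) = -j/(ω·C) = 0 - j4497 Ω
  Z2: Z = jωL = j·473.1·0.00139 = 0 + j0.6576 Ω
  Z3: Z = 1/(jωC) = -j/(ω·C) = 0 - j7.069e+04 Ω
Step 3 — With the output port shorted to ground, the output series arm Z2 runs from the junction to ground; the shunt arm Z3 also runs from the junction to ground. They appear in parallel: Z3 || Z2 = 0 + j0.6576 Ω.
Step 4 — Series with input arm Z1: Z_in = Z1 + (Z3 || Z2) = 0 - j4496 Ω = 4496∠-90.0° Ω.

Z = 0 - j4496 Ω = 4496∠-90.0° Ω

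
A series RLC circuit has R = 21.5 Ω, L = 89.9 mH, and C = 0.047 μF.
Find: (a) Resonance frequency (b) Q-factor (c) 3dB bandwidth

Step 1 — Resonance condition Im(Z)=0 gives ω₀ = 1/√(LC).
Step 2 — ω₀ = 1/√(0.0899·4.7e-08) = 1.538e+04 rad/s.
Step 3 — f₀ = ω₀/(2π) = 2448 Hz.
Step 4 — Series Q: Q = ω₀L/R = 1.538e+04·0.0899/21.5 = 64.33.
Step 5 — 3dB bandwidth: Δω = ω₀/Q = 239.2 rad/s; BW = Δω/(2π) = 38.06 Hz.

(a) f₀ = 2448 Hz  (b) Q = 64.33  (c) BW = 38.06 Hz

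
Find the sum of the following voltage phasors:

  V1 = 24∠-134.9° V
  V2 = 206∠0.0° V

Step 1 — Convert each phasor to rectangular form:
  V1 = 24·(cos(-134.9°) + j·sin(-134.9°)) = -16.94 - j17 V
  V2 = 206·(cos(0.0°) + j·sin(0.0°)) = 206 V
Step 2 — Sum components: V_total = 189.1 - j17 V.
Step 3 — Convert to polar: |V_total| = 189.8 V, ∠V_total = -5.1°.

V_total = 189.8∠-5.1° V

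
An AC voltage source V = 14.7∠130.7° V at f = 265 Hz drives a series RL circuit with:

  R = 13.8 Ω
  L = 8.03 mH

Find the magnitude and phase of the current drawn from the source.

Step 1 — Angular frequency: ω = 2π·f = 2π·265 = 1665 rad/s.
Step 2 — Component impedances:
  R: Z = R = 13.8 Ω
  L: Z = jωL = j·1665·0.00803 = 0 + j13.37 Ω
Step 3 — Series combination: Z_total = R + L = 13.8 + j13.37 Ω = 19.21∠44.1° Ω.
Step 4 — Source phasor: V = 14.7∠130.7° V = -9.586 + j11.14 V.
Step 5 — Ohm's law: I = V / Z_total = (-9.586 + j11.14) / (13.8 + j13.37) = 0.04529 + j0.7637 A.
Step 6 — Convert to polar: |I| = 0.765 A, ∠I = 86.6°.

I = 0.765∠86.6° A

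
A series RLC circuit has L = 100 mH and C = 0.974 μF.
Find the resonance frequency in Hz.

Step 1 — Resonance condition Im(Z)=0 gives ω₀ = 1/√(LC).
Step 2 — ω₀ = 1/√(0.1·9.74e-07) = 3204 rad/s.
Step 3 — f₀ = ω₀/(2π) = 510 Hz.

f₀ = 510 Hz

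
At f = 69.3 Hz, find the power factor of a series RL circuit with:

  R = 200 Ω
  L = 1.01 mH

Step 1 — Angular frequency: ω = 2π·f = 2π·69.3 = 435.4 rad/s.
Step 2 — Component impedances:
  R: Z = R = 200 Ω
  L: Z = jωL = j·435.4·0.00101 = 0 + j0.4398 Ω
Step 3 — Series combination: Z_total = R + L = 200 + j0.4398 Ω = 200∠0.1° Ω.
Step 4 — Power factor: PF = cos(φ) = Re(Z)/|Z| = 200/200 = 1.
Step 5 — Type: Im(Z) = 0.4398 ⇒ lagging (phase φ = 0.1°).

PF = 1 (lagging, φ = 0.1°)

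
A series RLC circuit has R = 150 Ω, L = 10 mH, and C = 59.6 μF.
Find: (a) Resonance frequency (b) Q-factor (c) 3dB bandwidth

Step 1 — Resonance condition Im(Z)=0 gives ω₀ = 1/√(LC).
Step 2 — ω₀ = 1/√(0.01·5.96e-05) = 1295 rad/s.
Step 3 — f₀ = ω₀/(2π) = 206.2 Hz.
Step 4 — Series Q: Q = ω₀L/R = 1295·0.01/150 = 0.08635.
Step 5 — 3dB bandwidth: Δω = ω₀/Q = 1.5e+04 rad/s; BW = Δω/(2π) = 2387 Hz.

(a) f₀ = 206.2 Hz  (b) Q = 0.08635  (c) BW = 2387 Hz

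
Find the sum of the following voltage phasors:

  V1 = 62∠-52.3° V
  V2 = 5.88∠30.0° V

Step 1 — Convert each phasor to rectangular form:
  V1 = 62·(cos(-52.3°) + j·sin(-52.3°)) = 37.91 - j49.06 V
  V2 = 5.88·(cos(30.0°) + j·sin(30.0°)) = 5.092 + j2.94 V
Step 2 — Sum components: V_total = 43.01 - j46.12 V.
Step 3 — Convert to polar: |V_total| = 63.06 V, ∠V_total = -47.0°.

V_total = 63.06∠-47.0° V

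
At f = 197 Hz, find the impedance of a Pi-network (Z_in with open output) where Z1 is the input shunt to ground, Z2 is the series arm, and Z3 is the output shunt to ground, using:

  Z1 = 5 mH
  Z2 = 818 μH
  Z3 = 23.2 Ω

Step 1 — Angular frequency: ω = 2π·f = 2π·197 = 1238 rad/s.
Step 2 — Component impedances:
  Z1: Z = jωL = j·1238·0.005 = 0 + j6.189 Ω
  Z2: Z = jωL = j·1238·0.000818 = 0 + j1.013 Ω
  Z3: Z = R = 23.2 Ω
Step 3 — With open output, the series arm Z2 and the output shunt Z3 appear in series to ground: Z2 + Z3 = 23.2 + j1.013 Ω.
Step 4 — Parallel with input shunt Z1: Z_in = Z1 || (Z2 + Z3) = 1.506 + j5.721 Ω = 5.916∠75.3° Ω.

Z = 1.506 + j5.721 Ω = 5.916∠75.3° Ω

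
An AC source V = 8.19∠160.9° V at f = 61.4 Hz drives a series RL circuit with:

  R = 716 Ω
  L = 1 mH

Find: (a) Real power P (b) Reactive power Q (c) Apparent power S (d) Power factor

Step 1 — Angular frequency: ω = 2π·f = 2π·61.4 = 385.8 rad/s.
Step 2 — Component impedances:
  R: Z = R = 716 Ω
  L: Z = jωL = j·385.8·0.001 = 0 + j0.3858 Ω
Step 3 — Series combination: Z_total = R + L = 716 + j0.3858 Ω = 716∠0.0° Ω.
Step 4 — Source phasor: V = 8.19∠160.9° V = -7.739 + j2.68 V.
Step 5 — Current: I = V / Z = -0.01081 + j0.003749 A = 0.01144∠160.9° A.
Step 6 — Complex power: S = V·I* = 0.09368 + j5.048e-05 VA.
Step 7 — Real power: P = Re(S) = 0.09368 W.
Step 8 — Reactive power: Q = Im(S) = 5.048e-05 VAR.
Step 9 — Apparent power: |S| = 0.09368 VA.
Step 10 — Power factor: PF = P/|S| = 1 (lagging).

(a) P = 0.09368 W  (b) Q = 5.048e-05 VAR  (c) S = 0.09368 VA  (d) PF = 1 (lagging)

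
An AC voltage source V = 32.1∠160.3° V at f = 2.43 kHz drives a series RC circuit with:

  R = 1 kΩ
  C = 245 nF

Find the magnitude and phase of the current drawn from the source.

Step 1 — Angular frequency: ω = 2π·f = 2π·2430 = 1.527e+04 rad/s.
Step 2 — Component impedances:
  R: Z = R = 1000 Ω
  C: Z = 1/(jωC) = -j/(ω·C) = 0 - j267.3 Ω
Step 3 — Series combination: Z_total = R + C = 1000 - j267.3 Ω = 1035∠-15.0° Ω.
Step 4 — Source phasor: V = 32.1∠160.3° V = -30.22 + j10.82 V.
Step 5 — Ohm's law: I = V / Z_total = (-30.22 + j10.82) / (1000 - j267.3) = -0.03091 + j0.002559 A.
Step 6 — Convert to polar: |I| = 0.03101 A, ∠I = 175.3°.

I = 0.03101∠175.3° A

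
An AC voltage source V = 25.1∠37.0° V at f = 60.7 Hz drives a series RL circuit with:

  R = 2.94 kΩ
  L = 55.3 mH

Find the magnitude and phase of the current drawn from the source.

Step 1 — Angular frequency: ω = 2π·f = 2π·60.7 = 381.4 rad/s.
Step 2 — Component impedances:
  R: Z = R = 2940 Ω
  L: Z = jωL = j·381.4·0.0553 = 0 + j21.09 Ω
Step 3 — Series combination: Z_total = R + L = 2940 + j21.09 Ω = 2940∠0.4° Ω.
Step 4 — Source phasor: V = 25.1∠37.0° V = 20.05 + j15.11 V.
Step 5 — Ohm's law: I = V / Z_total = (20.05 + j15.11) / (2940 + j21.09) = 0.006855 + j0.005089 A.
Step 6 — Convert to polar: |I| = 0.008537 A, ∠I = 36.6°.

I = 0.008537∠36.6° A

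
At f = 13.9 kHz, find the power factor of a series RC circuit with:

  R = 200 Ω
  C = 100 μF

Step 1 — Angular frequency: ω = 2π·f = 2π·1.39e+04 = 8.734e+04 rad/s.
Step 2 — Component impedances:
  R: Z = R = 200 Ω
  C: Z = 1/(jωC) = -j/(ω·C) = 0 - j0.1145 Ω
Step 3 — Series combination: Z_total = R + C = 200 - j0.1145 Ω = 200∠-0.0° Ω.
Step 4 — Power factor: PF = cos(φ) = Re(Z)/|Z| = 200/200 = 1.
Step 5 — Type: Im(Z) = -0.1145 ⇒ leading (phase φ = -0.0°).

PF = 1 (leading, φ = -0.0°)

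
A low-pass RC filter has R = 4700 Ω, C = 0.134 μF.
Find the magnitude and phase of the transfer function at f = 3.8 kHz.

Step 1 — Angular frequency: ω = 2π·3800 = 2.388e+04 rad/s.
Step 2 — Transfer function: H(jω) = 1/(1 + jωRC).
Step 3 — Denominator: 1 + jωRC = 1 + j·2.388e+04·4700·1.34e-07 = 1 + j15.04.
Step 4 — H = 0.004403 - j0.06621.
Step 5 — Magnitude: |H| = 0.06636 (-23.6 dB); phase: φ = -86.2°.

|H| = 0.06636 (-23.6 dB), φ = -86.2°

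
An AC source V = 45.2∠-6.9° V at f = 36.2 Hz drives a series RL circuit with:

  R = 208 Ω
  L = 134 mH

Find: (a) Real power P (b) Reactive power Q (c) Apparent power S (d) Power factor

Step 1 — Angular frequency: ω = 2π·f = 2π·36.2 = 227.5 rad/s.
Step 2 — Component impedances:
  R: Z = R = 208 Ω
  L: Z = jωL = j·227.5·0.134 = 0 + j30.48 Ω
Step 3 — Series combination: Z_total = R + L = 208 + j30.48 Ω = 210.2∠8.3° Ω.
Step 4 — Source phasor: V = 45.2∠-6.9° V = 44.87 - j5.43 V.
Step 5 — Current: I = V / Z = 0.2075 - j0.05651 A = 0.215∠-15.2° A.
Step 6 — Complex power: S = V·I* = 9.616 + j1.409 VA.
Step 7 — Real power: P = Re(S) = 9.616 W.
Step 8 — Reactive power: Q = Im(S) = 1.409 VAR.
Step 9 — Apparent power: |S| = 9.719 VA.
Step 10 — Power factor: PF = P/|S| = 0.9894 (lagging).

(a) P = 9.616 W  (b) Q = 1.409 VAR  (c) S = 9.719 VA  (d) PF = 0.9894 (lagging)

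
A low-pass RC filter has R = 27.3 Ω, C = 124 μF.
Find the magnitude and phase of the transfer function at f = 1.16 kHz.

Step 1 — Angular frequency: ω = 2π·1160 = 7288 rad/s.
Step 2 — Transfer function: H(jω) = 1/(1 + jωRC).
Step 3 — Denominator: 1 + jωRC = 1 + j·7288·27.3·0.000124 = 1 + j24.67.
Step 4 — H = 0.00164 - j0.04046.
Step 5 — Magnitude: |H| = 0.0405 (-27.9 dB); phase: φ = -87.7°.

|H| = 0.0405 (-27.9 dB), φ = -87.7°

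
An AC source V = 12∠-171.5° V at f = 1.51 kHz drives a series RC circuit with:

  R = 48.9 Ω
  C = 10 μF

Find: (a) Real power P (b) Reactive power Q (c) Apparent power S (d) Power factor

Step 1 — Angular frequency: ω = 2π·f = 2π·1510 = 9488 rad/s.
Step 2 — Component impedances:
  R: Z = R = 48.9 Ω
  C: Z = 1/(jωC) = -j/(ω·C) = 0 - j10.54 Ω
Step 3 — Series combination: Z_total = R + C = 48.9 - j10.54 Ω = 50.02∠-12.2° Ω.
Step 4 — Source phasor: V = 12∠-171.5° V = -11.87 - j1.774 V.
Step 5 — Current: I = V / Z = -0.2245 - j0.08465 A = 0.2399∠-159.3° A.
Step 6 — Complex power: S = V·I* = 2.814 - j0.6065 VA.
Step 7 — Real power: P = Re(S) = 2.814 W.
Step 8 — Reactive power: Q = Im(S) = -0.6065 VAR.
Step 9 — Apparent power: |S| = 2.879 VA.
Step 10 — Power factor: PF = P/|S| = 0.9775 (leading).

(a) P = 2.814 W  (b) Q = -0.6065 VAR  (c) S = 2.879 VA  (d) PF = 0.9775 (leading)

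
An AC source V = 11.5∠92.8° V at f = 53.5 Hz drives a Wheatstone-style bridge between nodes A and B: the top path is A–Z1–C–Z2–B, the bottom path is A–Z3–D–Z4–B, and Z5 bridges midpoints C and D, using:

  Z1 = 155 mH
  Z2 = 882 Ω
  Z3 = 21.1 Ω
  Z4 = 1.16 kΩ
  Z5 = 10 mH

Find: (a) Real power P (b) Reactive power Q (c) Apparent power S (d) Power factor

Step 1 — Angular frequency: ω = 2π·f = 2π·53.5 = 336.2 rad/s.
Step 2 — Component impedances:
  Z1: Z = jωL = j·336.2·0.155 = 0 + j52.1 Ω
  Z2: Z = R = 882 Ω
  Z3: Z = R = 21.1 Ω
  Z4: Z = R = 1160 Ω
  Z5: Z = jωL = j·336.2·0.01 = 0 + j3.362 Ω
Step 3 — Bridge requires nodal analysis (the Z5 bridge couples midpoints C and D, so the two paths cannot be reduced to a simple series/parallel combination). Setting node B to ground and injecting 1 A at node A, the 3-node admittance system at A, C, D solves to V_A = Z_AB = 518.2 + j7.558 Ω = 518.3∠0.8° Ω.
Step 4 — Source phasor: V = 11.5∠92.8° V = -0.5618 + j11.49 V.
Step 5 — Current: I = V / Z = -0.0007606 + j0.02218 A = 0.02219∠92.0° A.
Step 6 — Complex power: S = V·I* = 0.2551 + j0.003721 VA.
Step 7 — Real power: P = Re(S) = 0.2551 W.
Step 8 — Reactive power: Q = Im(S) = 0.003721 VAR.
Step 9 — Apparent power: |S| = 0.2552 VA.
Step 10 — Power factor: PF = P/|S| = 0.9999 (lagging).

(a) P = 0.2551 W  (b) Q = 0.003721 VAR  (c) S = 0.2552 VA  (d) PF = 0.9999 (lagging)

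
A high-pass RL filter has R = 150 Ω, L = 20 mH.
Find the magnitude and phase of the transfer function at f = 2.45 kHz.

Step 1 — Angular frequency: ω = 2π·2450 = 1.539e+04 rad/s.
Step 2 — Transfer function: H(jω) = jωL/(R + jωL).
Step 3 — Numerator jωL = j·307.9; denominator R + jωL = 150 + j307.9.
Step 4 — H = 0.8082 + j0.3937.
Step 5 — Magnitude: |H| = 0.899 (-0.9 dB); phase: φ = 26.0°.

|H| = 0.899 (-0.9 dB), φ = 26.0°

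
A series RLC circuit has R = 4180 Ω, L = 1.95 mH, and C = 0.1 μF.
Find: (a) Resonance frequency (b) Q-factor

Step 1 — Resonance condition Im(Z)=0 gives ω₀ = 1/√(LC).
Step 2 — ω₀ = 1/√(0.00195·1e-07) = 7.161e+04 rad/s.
Step 3 — f₀ = ω₀/(2π) = 1.14e+04 Hz.
Step 4 — Series Q: Q = ω₀L/R = 7.161e+04·0.00195/4180 = 0.03341.

(a) f₀ = 1.14e+04 Hz  (b) Q = 0.03341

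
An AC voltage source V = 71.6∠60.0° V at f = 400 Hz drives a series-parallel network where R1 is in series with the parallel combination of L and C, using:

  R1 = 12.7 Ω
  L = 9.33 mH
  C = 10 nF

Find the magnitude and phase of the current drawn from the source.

Step 1 — Angular frequency: ω = 2π·f = 2π·400 = 2513 rad/s.
Step 2 — Component impedances:
  R1: Z = R = 12.7 Ω
  L: Z = jωL = j·2513·0.00933 = 0 + j23.45 Ω
  C: Z = 1/(jωC) = -j/(ω·C) = 0 - j3.979e+04 Ω
Step 3 — Parallel branch: L || C = 1/(1/L + 1/C) = 0 + j23.46 Ω.
Step 4 — Series with R1: Z_total = R1 + (L || C) = 12.7 + j23.46 Ω = 26.68∠61.6° Ω.
Step 5 — Source phasor: V = 71.6∠60.0° V = 35.8 + j62.01 V.
Step 6 — Ohm's law: I = V / Z_total = (35.8 + j62.01) / (12.7 + j23.46) = 2.683 - j0.07372 A.
Step 7 — Convert to polar: |I| = 2.684 A, ∠I = -1.6°.

I = 2.684∠-1.6° A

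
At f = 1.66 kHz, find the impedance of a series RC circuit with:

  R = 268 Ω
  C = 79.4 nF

Step 1 — Angular frequency: ω = 2π·f = 2π·1660 = 1.043e+04 rad/s.
Step 2 — Component impedances:
  R: Z = R = 268 Ω
  C: Z = 1/(jωC) = -j/(ω·C) = 0 - j1208 Ω
Step 3 — Series combination: Z_total = R + C = 268 - j1208 Ω = 1237∠-77.5° Ω.

Z = 268 - j1208 Ω = 1237∠-77.5° Ω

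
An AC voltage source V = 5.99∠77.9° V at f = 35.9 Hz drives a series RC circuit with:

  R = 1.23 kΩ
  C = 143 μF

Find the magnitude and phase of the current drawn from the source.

Step 1 — Angular frequency: ω = 2π·f = 2π·35.9 = 225.6 rad/s.
Step 2 — Component impedances:
  R: Z = R = 1230 Ω
  C: Z = 1/(jωC) = -j/(ω·C) = 0 - j31 Ω
Step 3 — Series combination: Z_total = R + C = 1230 - j31 Ω = 1230∠-1.4° Ω.
Step 4 — Source phasor: V = 5.99∠77.9° V = 1.256 + j5.857 V.
Step 5 — Ohm's law: I = V / Z_total = (1.256 + j5.857) / (1230 - j31) = 0.0009002 + j0.004784 A.
Step 6 — Convert to polar: |I| = 0.004868 A, ∠I = 79.3°.

I = 0.004868∠79.3° A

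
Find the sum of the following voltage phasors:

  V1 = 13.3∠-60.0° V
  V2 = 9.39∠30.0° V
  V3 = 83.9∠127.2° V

Step 1 — Convert each phasor to rectangular form:
  V1 = 13.3·(cos(-60.0°) + j·sin(-60.0°)) = 6.65 - j11.52 V
  V2 = 9.39·(cos(30.0°) + j·sin(30.0°)) = 8.132 + j4.695 V
  V3 = 83.9·(cos(127.2°) + j·sin(127.2°)) = -50.73 + j66.83 V
Step 2 — Sum components: V_total = -35.94 + j60.01 V.
Step 3 — Convert to polar: |V_total| = 69.95 V, ∠V_total = 120.9°.

V_total = 69.95∠120.9° V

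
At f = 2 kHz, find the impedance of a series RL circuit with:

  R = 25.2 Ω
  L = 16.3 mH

Step 1 — Angular frequency: ω = 2π·f = 2π·2000 = 1.257e+04 rad/s.
Step 2 — Component impedances:
  R: Z = R = 25.2 Ω
  L: Z = jωL = j·1.257e+04·0.0163 = 0 + j204.8 Ω
Step 3 — Series combination: Z_total = R + L = 25.2 + j204.8 Ω = 206.4∠83.0° Ω.

Z = 25.2 + j204.8 Ω = 206.4∠83.0° Ω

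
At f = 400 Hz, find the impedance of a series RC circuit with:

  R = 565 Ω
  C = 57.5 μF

Step 1 — Angular frequency: ω = 2π·f = 2π·400 = 2513 rad/s.
Step 2 — Component impedances:
  R: Z = R = 565 Ω
  C: Z = 1/(jωC) = -j/(ω·C) = 0 - j6.92 Ω
Step 3 — Series combination: Z_total = R + C = 565 - j6.92 Ω = 565∠-0.7° Ω.

Z = 565 - j6.92 Ω = 565∠-0.7° Ω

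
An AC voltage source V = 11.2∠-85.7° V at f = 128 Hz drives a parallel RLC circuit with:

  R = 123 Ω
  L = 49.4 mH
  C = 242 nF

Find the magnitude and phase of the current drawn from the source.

Step 1 — Angular frequency: ω = 2π·f = 2π·128 = 804.2 rad/s.
Step 2 — Component impedances:
  R: Z = R = 123 Ω
  L: Z = jωL = j·804.2·0.0494 = 0 + j39.73 Ω
  C: Z = 1/(jωC) = -j/(ω·C) = 0 - j5138 Ω
Step 3 — Parallel combination: 1/Z_total = 1/R + 1/L + 1/C; Z_total = 11.78 + j36.2 Ω = 38.07∠72.0° Ω.
Step 4 — Source phasor: V = 11.2∠-85.7° V = 0.8398 - j11.17 V.
Step 5 — Ohm's law: I = V / Z_total = (0.8398 - j11.17) / (11.78 + j36.2) = -0.2721 - j0.1118 A.
Step 6 — Convert to polar: |I| = 0.2942 A, ∠I = -157.7°.

I = 0.2942∠-157.7° A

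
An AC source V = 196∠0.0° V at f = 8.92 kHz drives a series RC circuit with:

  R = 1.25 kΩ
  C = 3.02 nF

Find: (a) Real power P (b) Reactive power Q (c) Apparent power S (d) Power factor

Step 1 — Angular frequency: ω = 2π·f = 2π·8920 = 5.605e+04 rad/s.
Step 2 — Component impedances:
  R: Z = R = 1250 Ω
  C: Z = 1/(jωC) = -j/(ω·C) = 0 - j5908 Ω
Step 3 — Series combination: Z_total = R + C = 1250 - j5908 Ω = 6039∠-78.1° Ω.
Step 4 — Source phasor: V = 196∠0.0° V = 196 V.
Step 5 — Current: I = V / Z = 0.006718 + j0.03175 A = 0.03246∠78.1° A.
Step 6 — Complex power: S = V·I* = 1.317 - j6.224 VA.
Step 7 — Real power: P = Re(S) = 1.317 W.
Step 8 — Reactive power: Q = Im(S) = -6.224 VAR.
Step 9 — Apparent power: |S| = 6.361 VA.
Step 10 — Power factor: PF = P/|S| = 0.207 (leading).

(a) P = 1.317 W  (b) Q = -6.224 VAR  (c) S = 6.361 VA  (d) PF = 0.207 (leading)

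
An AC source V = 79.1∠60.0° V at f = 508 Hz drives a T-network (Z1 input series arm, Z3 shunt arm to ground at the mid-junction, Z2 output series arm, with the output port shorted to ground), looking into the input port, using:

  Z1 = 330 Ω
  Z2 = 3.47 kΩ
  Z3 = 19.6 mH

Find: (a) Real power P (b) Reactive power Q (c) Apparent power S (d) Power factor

Step 1 — Angular frequency: ω = 2π·f = 2π·508 = 3192 rad/s.
Step 2 — Component impedances:
  Z1: Z = R = 330 Ω
  Z2: Z = R = 3470 Ω
  Z3: Z = jωL = j·3192·0.0196 = 0 + j62.56 Ω
Step 3 — With the output port shorted to ground, the output series arm Z2 runs from the junction to ground; the shunt arm Z3 also runs from the junction to ground. They appear in parallel: Z3 || Z2 = 1.128 + j62.54 Ω.
Step 4 — Series with input arm Z1: Z_in = Z1 + (Z3 || Z2) = 331.1 + j62.54 Ω = 337∠10.7° Ω.
Step 5 — Source phasor: V = 79.1∠60.0° V = 39.55 + j68.5 V.
Step 6 — Current: I = V / Z = 0.1531 + j0.178 A = 0.2347∠49.3° A.
Step 7 — Complex power: S = V·I* = 18.24 + j3.446 VA.
Step 8 — Real power: P = Re(S) = 18.24 W.
Step 9 — Reactive power: Q = Im(S) = 3.446 VAR.
Step 10 — Apparent power: |S| = 18.57 VA.
Step 11 — Power factor: PF = P/|S| = 0.9826 (lagging).

(a) P = 18.24 W  (b) Q = 3.446 VAR  (c) S = 18.57 VA  (d) PF = 0.9826 (lagging)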